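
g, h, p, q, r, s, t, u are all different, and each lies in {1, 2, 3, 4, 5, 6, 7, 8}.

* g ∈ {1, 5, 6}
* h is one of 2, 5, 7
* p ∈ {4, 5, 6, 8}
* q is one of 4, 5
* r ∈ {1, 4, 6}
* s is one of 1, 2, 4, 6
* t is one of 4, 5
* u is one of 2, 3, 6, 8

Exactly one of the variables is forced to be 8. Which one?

p

Among the 8 variables, 3 fits only u (and all 8 values in {1, 2, 3, 4, 5, 6, 7, 8} must be used), so u = 3.
The 7 still-open variables draw from only 7 values {1, 2, 4, 5, 6, 7, 8}, so each is used; only h can be 7, hence h = 7.
The 6 still-open variables draw from only 6 values {1, 2, 4, 5, 6, 8}, so each is used; only s can be 2, hence s = 2.
Among the 5 still-open variables, 8 fits only p (and all 5 values in {1, 4, 5, 6, 8} must be used), so p = 8.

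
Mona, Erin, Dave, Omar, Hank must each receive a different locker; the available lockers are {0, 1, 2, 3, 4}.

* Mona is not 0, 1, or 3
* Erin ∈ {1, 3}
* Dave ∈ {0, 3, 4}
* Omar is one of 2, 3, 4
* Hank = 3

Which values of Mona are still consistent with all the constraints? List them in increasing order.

Hank has just one choice, so Hank = 3. Remove 3 from Erin, Dave, Omar.
Erin must be 1 (only option left).
Among the 3 still-open variables, 0 fits only Dave (and all 3 values in {0, 2, 4} must be used), so Dave = 0.
No further eliminations apply; Mona can still be any of 2, 4.

2, 4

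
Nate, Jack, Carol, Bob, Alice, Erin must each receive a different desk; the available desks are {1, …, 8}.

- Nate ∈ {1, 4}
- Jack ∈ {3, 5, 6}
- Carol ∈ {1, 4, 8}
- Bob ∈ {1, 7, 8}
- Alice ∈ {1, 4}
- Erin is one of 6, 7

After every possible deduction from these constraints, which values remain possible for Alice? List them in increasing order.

1, 4

The 2 variables Nate and Alice are confined to {1, 4}, which locks those values in; drop them from Carol, Bob.
Carol's domain is down to {8}, so Carol = 8. Eliminate 8 elsewhere: Bob.
Bob has just one choice, so Bob = 7. Remove 7 from Erin.
Erin has just one choice, so Erin = 6. Remove 6 from Jack.
No further eliminations apply; Alice can still be any of 1, 4.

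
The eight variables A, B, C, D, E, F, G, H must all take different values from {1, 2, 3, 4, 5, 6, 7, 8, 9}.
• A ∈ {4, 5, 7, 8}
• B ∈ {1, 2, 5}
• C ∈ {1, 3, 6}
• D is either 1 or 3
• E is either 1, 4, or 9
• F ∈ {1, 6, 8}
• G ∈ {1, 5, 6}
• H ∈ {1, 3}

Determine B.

2

D and H between them cover only {1, 3} — a naked pair. Remove those values from B, C, E, F, G.
C's domain is down to {6}, so C = 6. Eliminate 6 elsewhere: F, G.
F must be 8 (only option left). So A can't be 8.
G has just one choice, so G = 5. So A, B can't be 5.
So B = 2.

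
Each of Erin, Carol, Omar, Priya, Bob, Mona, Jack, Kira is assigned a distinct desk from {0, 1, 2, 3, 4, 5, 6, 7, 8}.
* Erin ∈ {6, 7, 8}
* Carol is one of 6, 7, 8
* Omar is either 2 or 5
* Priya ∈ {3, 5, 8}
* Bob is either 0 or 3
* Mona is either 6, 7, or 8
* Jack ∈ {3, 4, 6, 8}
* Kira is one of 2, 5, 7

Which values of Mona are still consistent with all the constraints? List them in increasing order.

The 8 variables together cover exactly {0, 2, 3, 4, 5, 6, 7, 8} — 8 values for 8 variables — and 0 appears only in Bob's list, so Bob = 0.
The 7 still-open variables together cover exactly {2, 3, 4, 5, 6, 7, 8} — 7 values for 7 variables — and 4 appears only in Jack's list, so Jack = 4.
Among the 6 still-open variables, 3 fits only Priya (and all 6 values in {2, 3, 5, 6, 7, 8} must be used), so Priya = 3.
Erin, Carol, Mona between them cover only {6, 7, 8} — a naked triple. Remove those values from Kira.
No further eliminations apply; Mona can still be any of 6, 7, 8.

6, 7, 8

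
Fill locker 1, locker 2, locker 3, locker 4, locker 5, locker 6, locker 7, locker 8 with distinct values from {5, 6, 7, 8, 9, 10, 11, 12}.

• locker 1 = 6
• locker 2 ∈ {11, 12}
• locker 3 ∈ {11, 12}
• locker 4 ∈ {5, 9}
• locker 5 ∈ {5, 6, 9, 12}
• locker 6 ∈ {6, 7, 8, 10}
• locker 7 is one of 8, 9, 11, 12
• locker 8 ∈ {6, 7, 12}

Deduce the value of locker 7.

8

locker 1's domain is down to {6}, so locker 1 = 6. So locker 5, locker 6, locker 8 can't be 6.
Among the 7 still-open variables, 10 fits only locker 6 (and all 7 values in {5, 7, 8, 9, 10, 11, 12} must be used), so locker 6 = 10.
The 6 still-open variables together cover exactly {5, 7, 8, 9, 11, 12} — 6 values for 6 variables — and 7 appears only in locker 8's list, so locker 8 = 7.
Among the 5 still-open variables, 8 fits only locker 7 (and all 5 values in {5, 8, 9, 11, 12} must be used), so locker 7 = 8.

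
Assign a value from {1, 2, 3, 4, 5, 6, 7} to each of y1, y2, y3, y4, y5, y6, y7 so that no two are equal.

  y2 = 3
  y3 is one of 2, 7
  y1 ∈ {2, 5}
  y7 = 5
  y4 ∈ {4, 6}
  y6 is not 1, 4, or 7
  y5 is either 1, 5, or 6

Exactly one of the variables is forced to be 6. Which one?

y6

y2's domain is down to {3}, so y2 = 3. Remove 3 from y6.
y7's domain is down to {5}, so y7 = 5. So y1, y5, y6 can't be 5.
y1's domain is down to {2}, so y1 = 2. Strike 2 from y3, y6.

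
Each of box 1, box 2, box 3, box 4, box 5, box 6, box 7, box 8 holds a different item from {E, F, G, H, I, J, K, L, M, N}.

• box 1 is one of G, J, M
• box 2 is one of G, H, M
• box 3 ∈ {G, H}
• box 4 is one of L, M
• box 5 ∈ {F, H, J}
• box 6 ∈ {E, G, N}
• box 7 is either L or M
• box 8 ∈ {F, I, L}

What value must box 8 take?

I

box 4 and box 7 share exactly the 2 values {L, M}; by pigeonhole those values go to them, so strike L, M from box 1, box 2, box 8.
box 2 and box 3 share exactly the 2 values {G, H}; by pigeonhole those values go to them, so strike G, H from box 1, box 5, box 6.
box 1's domain is down to {J}, so box 1 = J. So box 5 can't be J.
box 5 has just one choice, so box 5 = F. Remove F from box 8.
So box 8 = I.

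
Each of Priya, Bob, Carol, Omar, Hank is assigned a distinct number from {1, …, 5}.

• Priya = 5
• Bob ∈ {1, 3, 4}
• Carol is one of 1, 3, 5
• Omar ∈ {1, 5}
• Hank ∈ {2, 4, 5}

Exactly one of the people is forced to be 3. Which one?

Carol

Priya must be 5 (only option left). So Carol, Omar, Hank can't be 5.
Omar's domain is down to {1}, so Omar = 1. So Bob, Carol can't be 1.
So 3 goes to Carol.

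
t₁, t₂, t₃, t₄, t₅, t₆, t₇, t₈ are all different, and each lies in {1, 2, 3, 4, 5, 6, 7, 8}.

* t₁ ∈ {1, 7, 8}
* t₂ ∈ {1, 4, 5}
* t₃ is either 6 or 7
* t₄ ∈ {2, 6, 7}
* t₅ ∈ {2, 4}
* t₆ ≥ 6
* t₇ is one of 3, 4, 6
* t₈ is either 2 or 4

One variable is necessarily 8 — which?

Among the 8 variables, 3 fits only t₇ (and all 8 values in {1, 2, 3, 4, 5, 6, 7, 8} must be used), so t₇ = 3.
The 7 still-open variables draw from only 7 values {1, 2, 4, 5, 6, 7, 8}, so each is used; only t₂ can be 5, hence t₂ = 5.
The 6 still-open variables together cover exactly {1, 2, 4, 6, 7, 8} — 6 values for 6 variables — and 1 appears only in t₁'s list, so t₁ = 1.
The 5 still-open variables draw from only 5 values {2, 4, 6, 7, 8}, so each is used; only t₆ can be 8, hence t₆ = 8.

t₆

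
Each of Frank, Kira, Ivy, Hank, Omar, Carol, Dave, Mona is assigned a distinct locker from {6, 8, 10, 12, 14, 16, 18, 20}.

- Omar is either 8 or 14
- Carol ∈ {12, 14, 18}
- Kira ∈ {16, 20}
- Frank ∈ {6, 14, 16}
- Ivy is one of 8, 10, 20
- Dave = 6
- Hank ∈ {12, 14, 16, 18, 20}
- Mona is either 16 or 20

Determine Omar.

8

Dave must be 6 (only option left). So Frank can't be 6.
The 7 still-open variables draw from only 7 values {8, 10, 12, 14, 16, 18, 20}, so each is used; only Ivy can be 10, hence Ivy = 10.
Among the 6 still-open variables, 8 fits only Omar (and all 6 values in {8, 12, 14, 16, 18, 20} must be used), so Omar = 8.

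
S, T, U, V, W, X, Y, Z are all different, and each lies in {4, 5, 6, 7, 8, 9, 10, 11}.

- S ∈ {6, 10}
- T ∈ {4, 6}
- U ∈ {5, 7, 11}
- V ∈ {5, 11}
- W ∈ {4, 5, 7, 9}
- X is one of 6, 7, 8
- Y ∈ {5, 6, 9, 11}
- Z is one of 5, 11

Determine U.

The 8 variables together cover exactly {4, 5, 6, 7, 8, 9, 10, 11} — 8 values for 8 variables — and 8 appears only in X's list, so X = 8.
The 7 still-open variables together cover exactly {4, 5, 6, 7, 9, 10, 11} — 7 values for 7 variables — and 10 appears only in S's list, so S = 10.
The 2 variables V and Z are confined to {5, 11}, which locks those values in; drop them from U, W, Y.
So U = 7.

7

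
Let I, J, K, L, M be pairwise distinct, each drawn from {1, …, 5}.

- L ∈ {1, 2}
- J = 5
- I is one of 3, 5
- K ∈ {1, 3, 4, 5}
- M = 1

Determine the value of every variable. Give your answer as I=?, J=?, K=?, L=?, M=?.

J has just one choice, so J = 5. Strike 5 from I, K.
M has just one choice, so M = 1. So K, L can't be 1.
That leaves I = 3. Strike 3 from K.
K's domain is down to {4}, so K = 4.
L has just one choice, so L = 2.

I=3, J=5, K=4, L=2, M=1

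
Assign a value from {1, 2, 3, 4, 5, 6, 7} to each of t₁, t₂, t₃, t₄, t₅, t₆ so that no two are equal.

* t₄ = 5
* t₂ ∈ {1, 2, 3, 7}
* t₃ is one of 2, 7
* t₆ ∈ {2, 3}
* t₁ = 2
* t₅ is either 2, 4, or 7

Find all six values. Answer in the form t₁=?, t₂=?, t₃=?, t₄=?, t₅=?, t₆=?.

t₁=2, t₂=1, t₃=7, t₄=5, t₅=4, t₆=3

t₁ has just one choice, so t₁ = 2. Remove 2 from t₂, t₃, t₅, t₆.
That leaves t₃ = 7. Remove 7 from t₂, t₅.
t₄'s domain is down to {5}, so t₄ = 5.
That leaves t₅ = 4.
That leaves t₆ = 3. Remove 3 from t₂.
That leaves t₂ = 1.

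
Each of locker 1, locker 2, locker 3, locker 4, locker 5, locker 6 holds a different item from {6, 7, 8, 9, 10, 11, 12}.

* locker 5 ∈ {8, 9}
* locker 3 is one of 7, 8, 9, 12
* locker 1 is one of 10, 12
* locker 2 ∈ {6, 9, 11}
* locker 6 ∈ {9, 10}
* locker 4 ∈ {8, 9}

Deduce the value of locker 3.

locker 4 and locker 5 share exactly the 2 values {8, 9}; by pigeonhole those values go to them, so strike 8, 9 from locker 2, locker 3, locker 6.
locker 6 has just one choice, so locker 6 = 10. So locker 1 can't be 10.
locker 1 must be 12 (only option left). Remove 12 from locker 3.
So locker 3 = 7.

7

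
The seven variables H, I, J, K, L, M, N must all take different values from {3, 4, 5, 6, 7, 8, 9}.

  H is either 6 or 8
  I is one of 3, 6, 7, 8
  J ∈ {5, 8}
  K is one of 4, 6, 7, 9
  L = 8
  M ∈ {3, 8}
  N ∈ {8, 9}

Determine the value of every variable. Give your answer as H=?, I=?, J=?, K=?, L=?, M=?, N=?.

L has just one choice, so L = 8. Strike 8 from H, I, J, M, N.
M has just one choice, so M = 3. Remove 3 from I.
N has just one choice, so N = 9. Strike 9 from K.
H must be 6 (only option left). Remove 6 from I, K.
I has just one choice, so I = 7. So K can't be 7.
J has just one choice, so J = 5.
That leaves K = 4.

H=6, I=7, J=5, K=4, L=8, M=3, N=9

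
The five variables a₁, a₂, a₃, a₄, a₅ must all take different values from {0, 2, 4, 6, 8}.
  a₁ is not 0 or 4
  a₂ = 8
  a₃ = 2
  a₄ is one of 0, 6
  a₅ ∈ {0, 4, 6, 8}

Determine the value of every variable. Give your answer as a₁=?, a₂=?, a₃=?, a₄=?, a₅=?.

a₁=6, a₂=8, a₃=2, a₄=0, a₅=4

a₂'s domain is down to {8}, so a₂ = 8. Eliminate 8 elsewhere: a₁, a₅.
a₃'s domain is down to {2}, so a₃ = 2. Strike 2 from a₁.
a₁'s domain is down to {6}, so a₁ = 6. Eliminate 6 elsewhere: a₄, a₅.
a₄'s domain is down to {0}, so a₄ = 0. Eliminate 0 elsewhere: a₅.
a₅ must be 4 (only option left).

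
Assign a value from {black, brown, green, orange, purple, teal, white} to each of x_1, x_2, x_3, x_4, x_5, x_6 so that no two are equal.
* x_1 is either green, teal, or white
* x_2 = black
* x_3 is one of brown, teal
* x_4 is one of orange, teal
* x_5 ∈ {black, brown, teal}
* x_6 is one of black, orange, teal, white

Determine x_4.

x_2 has just one choice, so x_2 = black. Eliminate black elsewhere: x_5, x_6.
The 5 still-open variables together cover exactly {brown, green, orange, teal, white} — 5 values for 5 variables — and green appears only in x_1's list, so x_1 = green.
Among the 4 still-open variables, white fits only x_6 (and all 4 values in {brown, orange, teal, white} must be used), so x_6 = white.
The 3 still-open variables together cover exactly {brown, orange, teal} — 3 values for 3 variables — and orange appears only in x_4's list, so x_4 = orange.

orange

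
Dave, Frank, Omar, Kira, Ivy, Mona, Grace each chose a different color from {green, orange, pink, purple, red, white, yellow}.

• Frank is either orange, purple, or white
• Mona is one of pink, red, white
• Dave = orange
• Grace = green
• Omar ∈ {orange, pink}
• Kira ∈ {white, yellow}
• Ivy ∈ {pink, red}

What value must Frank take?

Dave must be orange (only option left). Remove orange from Frank, Omar.
That leaves Omar = pink. So Ivy, Mona can't be pink.
Ivy's domain is down to {red}, so Ivy = red. Strike red from Mona.
That leaves Mona = white. Remove white from Frank, Kira.
So Frank = purple.

purple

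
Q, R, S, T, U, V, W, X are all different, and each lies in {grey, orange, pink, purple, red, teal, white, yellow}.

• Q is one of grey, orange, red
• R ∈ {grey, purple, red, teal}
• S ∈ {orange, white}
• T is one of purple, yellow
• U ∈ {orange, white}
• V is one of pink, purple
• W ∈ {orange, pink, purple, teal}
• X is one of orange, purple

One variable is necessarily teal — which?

W

Among the 8 variables, yellow fits only T (and all 8 values in {grey, orange, pink, purple, red, teal, white, yellow} must be used), so T = yellow.
S and U share exactly the 2 values {orange, white}; by pigeonhole those values go to them, so strike orange, white from Q, W, X.
X must be purple (only option left). So R, V, W can't be purple.
V must be pink (only option left). Strike pink from W.
So teal goes to W.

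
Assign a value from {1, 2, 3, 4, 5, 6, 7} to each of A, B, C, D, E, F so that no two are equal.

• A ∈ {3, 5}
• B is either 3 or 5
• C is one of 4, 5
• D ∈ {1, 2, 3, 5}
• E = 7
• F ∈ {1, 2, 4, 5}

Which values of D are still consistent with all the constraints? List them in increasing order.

E's domain is down to {7}, so E = 7.
The 2 variables A and B are confined to {3, 5}, which locks those values in; drop them from C, D, F.
C's domain is down to {4}, so C = 4. Eliminate 4 elsewhere: F.
No further eliminations apply; D can still be any of 1, 2.

1, 2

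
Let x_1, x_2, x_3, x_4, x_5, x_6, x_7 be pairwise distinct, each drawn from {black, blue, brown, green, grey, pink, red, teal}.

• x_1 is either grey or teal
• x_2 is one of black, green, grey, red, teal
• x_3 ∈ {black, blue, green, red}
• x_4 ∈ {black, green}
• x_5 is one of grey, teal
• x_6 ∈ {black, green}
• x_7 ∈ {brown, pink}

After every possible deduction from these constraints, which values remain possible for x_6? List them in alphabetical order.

black, green

x_1 and x_5 between them cover only {grey, teal} — a naked pair. Remove those values from x_2.
The 2 variables x_4 and x_6 are confined to {black, green}, which locks those values in; drop them from x_2, x_3.
x_2 has just one choice, so x_2 = red. So x_3 can't be red.
That leaves x_3 = blue.
No further eliminations apply; x_6 can still be any of black, green.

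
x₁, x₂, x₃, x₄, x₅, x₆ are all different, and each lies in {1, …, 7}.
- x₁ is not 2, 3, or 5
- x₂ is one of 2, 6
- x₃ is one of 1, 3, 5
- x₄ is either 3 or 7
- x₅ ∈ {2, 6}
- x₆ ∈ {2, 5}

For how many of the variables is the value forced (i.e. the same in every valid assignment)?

x₂ and x₅ between them cover only {2, 6} — a naked pair. Remove those values from x₁, x₆.
x₆'s domain is down to {5}, so x₆ = 5. Remove 5 from x₃.
Determined: x₆=5. The other variables each still have more than one consistent value. That makes 1.

1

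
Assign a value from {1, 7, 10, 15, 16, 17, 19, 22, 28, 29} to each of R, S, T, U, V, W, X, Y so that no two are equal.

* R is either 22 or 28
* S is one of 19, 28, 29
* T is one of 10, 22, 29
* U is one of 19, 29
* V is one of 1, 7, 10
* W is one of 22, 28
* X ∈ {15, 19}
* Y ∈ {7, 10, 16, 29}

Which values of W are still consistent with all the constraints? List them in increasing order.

22, 28

R and W share exactly the 2 values {22, 28}; by pigeonhole those values go to them, so strike 22, 28 from S, T.
The 2 variables S and U are confined to {19, 29}, which locks those values in; drop them from T, X, Y.
T's domain is down to {10}, so T = 10. So V, Y can't be 10.
X's domain is down to {15}, so X = 15.
No further eliminations apply; W can still be any of 22, 28.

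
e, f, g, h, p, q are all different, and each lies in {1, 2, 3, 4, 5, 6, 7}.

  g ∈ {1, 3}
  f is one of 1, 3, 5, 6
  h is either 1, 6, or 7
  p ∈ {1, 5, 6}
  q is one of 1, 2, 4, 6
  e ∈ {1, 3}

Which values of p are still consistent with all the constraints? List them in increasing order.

The 2 variables e and g are confined to {1, 3}, which locks those values in; drop them from f, h, p, q.
f and p share exactly the 2 values {5, 6}; by pigeonhole those values go to them, so strike 5, 6 from h, q.
h must be 7 (only option left).
No further eliminations apply; p can still be any of 5, 6.

5, 6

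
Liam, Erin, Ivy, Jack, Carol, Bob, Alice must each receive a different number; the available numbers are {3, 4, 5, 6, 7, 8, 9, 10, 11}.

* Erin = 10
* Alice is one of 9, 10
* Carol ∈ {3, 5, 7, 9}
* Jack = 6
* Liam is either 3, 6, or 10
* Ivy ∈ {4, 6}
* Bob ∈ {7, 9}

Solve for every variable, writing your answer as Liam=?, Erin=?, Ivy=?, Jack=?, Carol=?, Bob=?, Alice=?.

Erin has just one choice, so Erin = 10. Eliminate 10 elsewhere: Liam, Alice.
Jack's domain is down to {6}, so Jack = 6. Eliminate 6 elsewhere: Liam, Ivy.
Alice's domain is down to {9}, so Alice = 9. Eliminate 9 elsewhere: Carol, Bob.
That leaves Liam = 3. Eliminate 3 elsewhere: Carol.
That leaves Ivy = 4.
Bob must be 7 (only option left). Strike 7 from Carol.
That leaves Carol = 5.

Liam=3, Erin=10, Ivy=4, Jack=6, Carol=5, Bob=7, Alice=9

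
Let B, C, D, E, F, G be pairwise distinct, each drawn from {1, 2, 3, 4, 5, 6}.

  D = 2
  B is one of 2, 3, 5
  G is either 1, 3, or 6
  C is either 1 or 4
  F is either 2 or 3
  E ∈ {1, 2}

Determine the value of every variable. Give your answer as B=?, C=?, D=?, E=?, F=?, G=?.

B=5, C=4, D=2, E=1, F=3, G=6

D's domain is down to {2}, so D = 2. Remove 2 from B, E, F.
That leaves E = 1. Eliminate 1 elsewhere: C, G.
F has just one choice, so F = 3. Remove 3 from B, G.
G's domain is down to {6}, so G = 6.
That leaves B = 5.
C's domain is down to {4}, so C = 4.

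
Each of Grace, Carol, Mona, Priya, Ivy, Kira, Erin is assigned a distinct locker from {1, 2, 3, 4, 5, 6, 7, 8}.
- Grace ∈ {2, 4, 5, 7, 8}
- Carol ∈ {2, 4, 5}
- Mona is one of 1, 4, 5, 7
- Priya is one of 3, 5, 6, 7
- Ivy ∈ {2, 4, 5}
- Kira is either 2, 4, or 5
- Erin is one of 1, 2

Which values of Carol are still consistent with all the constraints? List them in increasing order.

Carol, Ivy, Kira share exactly the 3 values {2, 4, 5}; by pigeonhole those values go to them, so strike 2, 4, 5 from Grace, Mona, Priya, Erin.
Erin has just one choice, so Erin = 1. Strike 1 from Mona.
That leaves Mona = 7. Strike 7 from Grace, Priya.
Grace has just one choice, so Grace = 8.
No further eliminations apply; Carol can still be any of 2, 4, 5.

2, 4, 5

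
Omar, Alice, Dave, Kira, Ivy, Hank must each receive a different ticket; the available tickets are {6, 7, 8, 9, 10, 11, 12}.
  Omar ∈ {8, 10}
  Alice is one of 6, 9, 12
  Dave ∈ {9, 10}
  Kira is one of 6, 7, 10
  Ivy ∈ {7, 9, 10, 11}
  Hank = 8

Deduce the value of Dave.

Hank's domain is down to {8}, so Hank = 8. So Omar can't be 8.
Omar's domain is down to {10}, so Omar = 10. Remove 10 from Dave, Kira, Ivy.
So Dave = 9.

9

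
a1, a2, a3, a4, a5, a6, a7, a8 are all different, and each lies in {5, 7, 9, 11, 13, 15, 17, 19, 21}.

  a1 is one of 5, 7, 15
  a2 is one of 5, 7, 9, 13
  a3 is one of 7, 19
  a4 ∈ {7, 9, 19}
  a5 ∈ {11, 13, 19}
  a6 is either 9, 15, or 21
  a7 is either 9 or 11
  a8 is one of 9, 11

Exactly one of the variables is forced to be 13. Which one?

Among the 8 variables, 21 fits only a6 (and all 8 values in {5, 7, 9, 11, 13, 15, 19, 21} must be used), so a6 = 21.
Among the 7 still-open variables, 15 fits only a1 (and all 7 values in {5, 7, 9, 11, 13, 15, 19} must be used), so a1 = 15.
Among the 6 still-open variables, 5 fits only a2 (and all 6 values in {5, 7, 9, 11, 13, 19} must be used), so a2 = 5.
The 5 still-open variables draw from only 5 values {7, 9, 11, 13, 19}, so each is used; only a5 can be 13, hence a5 = 13.

a5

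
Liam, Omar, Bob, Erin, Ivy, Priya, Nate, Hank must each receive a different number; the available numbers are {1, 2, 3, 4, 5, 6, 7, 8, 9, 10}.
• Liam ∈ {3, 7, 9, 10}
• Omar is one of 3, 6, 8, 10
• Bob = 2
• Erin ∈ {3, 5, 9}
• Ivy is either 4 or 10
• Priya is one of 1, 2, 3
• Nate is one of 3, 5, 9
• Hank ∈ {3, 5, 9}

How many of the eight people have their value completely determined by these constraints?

2

Bob must be 2 (only option left). So Priya can't be 2.
The 3 variables Erin, Nate, Hank are confined to {3, 5, 9}, which locks those values in; drop them from Liam, Omar, Priya.
Priya must be 1 (only option left).
Determined: Bob=2, Priya=1. The other people each still have more than one consistent value. That makes 2.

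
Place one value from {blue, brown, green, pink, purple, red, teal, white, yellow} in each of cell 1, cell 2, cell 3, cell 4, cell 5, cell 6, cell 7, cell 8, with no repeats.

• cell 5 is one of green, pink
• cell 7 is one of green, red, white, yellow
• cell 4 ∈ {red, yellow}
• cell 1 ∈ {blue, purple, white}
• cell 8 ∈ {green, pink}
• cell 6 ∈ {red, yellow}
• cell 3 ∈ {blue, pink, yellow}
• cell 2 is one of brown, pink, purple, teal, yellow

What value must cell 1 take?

purple

cell 4 and cell 6 between them cover only {red, yellow} — a naked pair. Remove those values from cell 2, cell 3, cell 7.
cell 5 and cell 8 share exactly the 2 values {green, pink}; by pigeonhole those values go to them, so strike green, pink from cell 2, cell 3, cell 7.
That leaves cell 3 = blue. Remove blue from cell 1.
That leaves cell 7 = white. So cell 1 can't be white.
So cell 1 = purple.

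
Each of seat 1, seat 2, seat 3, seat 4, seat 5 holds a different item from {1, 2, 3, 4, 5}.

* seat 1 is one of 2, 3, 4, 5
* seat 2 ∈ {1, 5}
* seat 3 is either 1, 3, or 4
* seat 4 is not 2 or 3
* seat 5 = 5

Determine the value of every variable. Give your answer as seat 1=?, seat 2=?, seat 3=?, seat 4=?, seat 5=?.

seat 1=2, seat 2=1, seat 3=3, seat 4=4, seat 5=5

seat 5 must be 5 (only option left). Eliminate 5 elsewhere: seat 1, seat 2, seat 4.
seat 2's domain is down to {1}, so seat 2 = 1. So seat 3, seat 4 can't be 1.
seat 4's domain is down to {4}, so seat 4 = 4. Eliminate 4 elsewhere: seat 1, seat 3.
seat 3's domain is down to {3}, so seat 3 = 3. So seat 1 can't be 3.
That leaves seat 1 = 2.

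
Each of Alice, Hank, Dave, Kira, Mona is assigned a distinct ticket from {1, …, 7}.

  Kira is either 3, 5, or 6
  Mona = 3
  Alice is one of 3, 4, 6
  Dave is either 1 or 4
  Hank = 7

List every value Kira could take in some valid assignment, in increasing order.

5, 6

Hank's domain is down to {7}, so Hank = 7.
Mona must be 3 (only option left). Remove 3 from Alice, Kira.
No further eliminations apply; Kira can still be any of 5, 6.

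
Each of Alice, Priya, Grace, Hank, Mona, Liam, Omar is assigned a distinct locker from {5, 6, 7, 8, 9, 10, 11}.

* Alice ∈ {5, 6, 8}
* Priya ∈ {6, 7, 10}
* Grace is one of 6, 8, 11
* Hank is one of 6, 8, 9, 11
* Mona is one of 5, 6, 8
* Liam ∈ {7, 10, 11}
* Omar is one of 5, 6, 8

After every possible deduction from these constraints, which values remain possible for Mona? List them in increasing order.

Among the 7 variables, 9 fits only Hank (and all 7 values in {5, 6, 7, 8, 9, 10, 11} must be used), so Hank = 9.
Alice, Mona, Omar share exactly the 3 values {5, 6, 8}; by pigeonhole those values go to them, so strike 5, 6, 8 from Priya, Grace.
Grace has just one choice, so Grace = 11. Eliminate 11 elsewhere: Liam.
No further eliminations apply; Mona can still be any of 5, 6, 8.

5, 6, 8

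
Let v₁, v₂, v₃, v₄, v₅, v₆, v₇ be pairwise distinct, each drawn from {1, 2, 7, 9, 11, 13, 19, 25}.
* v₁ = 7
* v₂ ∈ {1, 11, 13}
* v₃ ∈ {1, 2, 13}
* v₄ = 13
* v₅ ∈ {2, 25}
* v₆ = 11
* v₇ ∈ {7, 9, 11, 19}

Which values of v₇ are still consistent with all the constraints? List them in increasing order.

9, 19

v₁ must be 7 (only option left). So v₇ can't be 7.
That leaves v₄ = 13. Strike 13 from v₂, v₃.
That leaves v₆ = 11. So v₂, v₇ can't be 11.
v₂ must be 1 (only option left). So v₃ can't be 1.
That leaves v₃ = 2. Eliminate 2 elsewhere: v₅.
v₅'s domain is down to {25}, so v₅ = 25.
No further eliminations apply; v₇ can still be any of 9, 19.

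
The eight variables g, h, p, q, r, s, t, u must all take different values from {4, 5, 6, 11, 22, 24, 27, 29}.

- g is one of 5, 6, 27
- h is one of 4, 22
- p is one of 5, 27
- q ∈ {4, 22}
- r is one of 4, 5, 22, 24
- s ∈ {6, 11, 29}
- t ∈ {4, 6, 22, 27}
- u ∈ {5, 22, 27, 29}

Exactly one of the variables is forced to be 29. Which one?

u

The 8 variables draw from only 8 values {4, 5, 6, 11, 22, 24, 27, 29}, so each is used; only s can be 11, hence s = 11.
Among the 7 still-open variables, 24 fits only r (and all 7 values in {4, 5, 6, 22, 24, 27, 29} must be used), so r = 24.
The 6 still-open variables together cover exactly {4, 5, 6, 22, 27, 29} — 6 values for 6 variables — and 29 appears only in u's list, so u = 29.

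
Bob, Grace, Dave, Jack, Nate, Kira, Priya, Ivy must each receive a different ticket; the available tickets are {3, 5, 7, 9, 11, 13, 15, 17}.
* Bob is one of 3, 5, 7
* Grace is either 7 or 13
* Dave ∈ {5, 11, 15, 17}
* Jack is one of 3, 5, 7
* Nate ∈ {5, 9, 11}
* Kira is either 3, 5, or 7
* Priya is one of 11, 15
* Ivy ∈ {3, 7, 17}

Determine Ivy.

Among the 8 variables, 9 fits only Nate (and all 8 values in {3, 5, 7, 9, 11, 13, 15, 17} must be used), so Nate = 9.
The 7 still-open variables together cover exactly {3, 5, 7, 11, 13, 15, 17} — 7 values for 7 variables — and 13 appears only in Grace's list, so Grace = 13.
The 3 variables Bob, Jack, Kira are confined to {3, 5, 7}, which locks those values in; drop them from Dave, Ivy.
So Ivy = 17.

17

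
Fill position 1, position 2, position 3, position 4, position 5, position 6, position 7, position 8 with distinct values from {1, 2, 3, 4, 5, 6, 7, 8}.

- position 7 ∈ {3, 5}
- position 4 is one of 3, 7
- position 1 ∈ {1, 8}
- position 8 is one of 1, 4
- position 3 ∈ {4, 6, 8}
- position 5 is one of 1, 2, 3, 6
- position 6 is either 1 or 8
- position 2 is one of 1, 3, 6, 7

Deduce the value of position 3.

6

The 8 variables together cover exactly {1, 2, 3, 4, 5, 6, 7, 8} — 8 values for 8 variables — and 2 appears only in position 5's list, so position 5 = 2.
The 7 still-open variables together cover exactly {1, 3, 4, 5, 6, 7, 8} — 7 values for 7 variables — and 5 appears only in position 7's list, so position 7 = 5.
position 1 and position 6 between them cover only {1, 8} — a naked pair. Remove those values from position 2, position 3, position 8.
position 8 must be 4 (only option left). Remove 4 from position 3.
So position 3 = 6.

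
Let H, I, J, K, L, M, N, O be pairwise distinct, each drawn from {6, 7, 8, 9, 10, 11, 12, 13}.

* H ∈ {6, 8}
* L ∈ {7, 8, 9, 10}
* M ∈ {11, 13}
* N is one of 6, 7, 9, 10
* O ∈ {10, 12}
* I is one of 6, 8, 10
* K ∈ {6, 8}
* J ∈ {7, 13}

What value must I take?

10

The 8 variables draw from only 8 values {6, 7, 8, 9, 10, 11, 12, 13}, so each is used; only M can be 11, hence M = 11.
The 7 still-open variables draw from only 7 values {6, 7, 8, 9, 10, 12, 13}, so each is used; only O can be 12, hence O = 12.
Among the 6 still-open variables, 13 fits only J (and all 6 values in {6, 7, 8, 9, 10, 13} must be used), so J = 13.
H and K share exactly the 2 values {6, 8}; by pigeonhole those values go to them, so strike 6, 8 from I, L, N.
So I = 10.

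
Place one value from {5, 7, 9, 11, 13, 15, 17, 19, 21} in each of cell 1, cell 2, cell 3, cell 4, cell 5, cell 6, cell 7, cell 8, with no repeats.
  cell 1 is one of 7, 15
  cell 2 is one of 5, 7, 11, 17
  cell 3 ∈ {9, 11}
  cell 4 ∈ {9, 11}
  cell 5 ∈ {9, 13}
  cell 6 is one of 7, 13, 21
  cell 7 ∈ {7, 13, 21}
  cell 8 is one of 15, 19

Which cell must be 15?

cell 3 and cell 4 share exactly the 2 values {9, 11}; by pigeonhole those values go to them, so strike 9, 11 from cell 2, cell 5.
cell 5's domain is down to {13}, so cell 5 = 13. Remove 13 from cell 6, cell 7.
The 2 variables cell 6 and cell 7 are confined to {7, 21}, which locks those values in; drop them from cell 1, cell 2.
So 15 goes to cell 1.

cell 1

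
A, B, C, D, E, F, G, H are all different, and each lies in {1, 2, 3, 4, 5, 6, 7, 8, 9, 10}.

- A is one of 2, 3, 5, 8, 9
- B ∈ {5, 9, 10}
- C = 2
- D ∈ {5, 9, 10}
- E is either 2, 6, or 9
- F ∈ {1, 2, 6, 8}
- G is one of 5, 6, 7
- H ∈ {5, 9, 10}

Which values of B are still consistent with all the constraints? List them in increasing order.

5, 9, 10

C has just one choice, so C = 2. Eliminate 2 elsewhere: A, E, F.
The 3 variables B, D, H are confined to {5, 9, 10}, which locks those values in; drop them from A, E, G.
E's domain is down to {6}, so E = 6. So F, G can't be 6.
G has just one choice, so G = 7.
No further eliminations apply; B can still be any of 5, 9, 10.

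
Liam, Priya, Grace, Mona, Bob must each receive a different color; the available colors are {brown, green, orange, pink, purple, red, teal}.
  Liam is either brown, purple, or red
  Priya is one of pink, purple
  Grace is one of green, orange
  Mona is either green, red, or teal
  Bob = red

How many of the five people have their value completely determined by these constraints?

Bob must be red (only option left). Strike red from Liam, Mona.
Determined: Bob=red. The other people each still have more than one consistent value. That makes 1.

1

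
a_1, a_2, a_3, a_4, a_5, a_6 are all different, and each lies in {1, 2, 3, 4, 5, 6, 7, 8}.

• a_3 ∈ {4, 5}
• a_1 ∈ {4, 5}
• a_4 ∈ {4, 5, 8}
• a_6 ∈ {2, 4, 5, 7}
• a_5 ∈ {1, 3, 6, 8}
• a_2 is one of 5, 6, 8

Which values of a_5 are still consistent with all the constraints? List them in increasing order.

The 2 variables a_1 and a_3 are confined to {4, 5}, which locks those values in; drop them from a_2, a_4, a_6.
a_4 has just one choice, so a_4 = 8. So a_2, a_5 can't be 8.
a_2 has just one choice, so a_2 = 6. Strike 6 from a_5.
No further eliminations apply; a_5 can still be any of 1, 3.

1, 3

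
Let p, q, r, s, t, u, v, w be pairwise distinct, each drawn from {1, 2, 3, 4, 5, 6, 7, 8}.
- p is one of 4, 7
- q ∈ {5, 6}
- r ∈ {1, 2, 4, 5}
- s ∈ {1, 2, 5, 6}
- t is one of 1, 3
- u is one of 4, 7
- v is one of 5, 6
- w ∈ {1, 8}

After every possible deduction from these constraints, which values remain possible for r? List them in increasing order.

1, 2

The 8 variables draw from only 8 values {1, 2, 3, 4, 5, 6, 7, 8}, so each is used; only t can be 3, hence t = 3.
The 7 still-open variables draw from only 7 values {1, 2, 4, 5, 6, 7, 8}, so each is used; only w can be 8, hence w = 8.
p and u share exactly the 2 values {4, 7}; by pigeonhole those values go to them, so strike 4, 7 from r.
The 2 variables q and v are confined to {5, 6}, which locks those values in; drop them from r, s.
No further eliminations apply; r can still be any of 1, 2.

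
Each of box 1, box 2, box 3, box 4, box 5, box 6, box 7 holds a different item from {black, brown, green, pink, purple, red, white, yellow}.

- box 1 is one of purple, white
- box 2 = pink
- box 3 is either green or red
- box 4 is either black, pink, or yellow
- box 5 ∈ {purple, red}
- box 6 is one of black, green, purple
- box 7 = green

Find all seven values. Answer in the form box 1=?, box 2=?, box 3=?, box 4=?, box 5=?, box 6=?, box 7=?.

box 1=white, box 2=pink, box 3=red, box 4=yellow, box 5=purple, box 6=black, box 7=green

box 2's domain is down to {pink}, so box 2 = pink. So box 4 can't be pink.
box 7's domain is down to {green}, so box 7 = green. Remove green from box 3, box 6.
box 3's domain is down to {red}, so box 3 = red. Strike red from box 5.
box 5's domain is down to {purple}, so box 5 = purple. So box 1, box 6 can't be purple.
box 6 must be black (only option left). Strike black from box 4.
box 1 has just one choice, so box 1 = white.
That leaves box 4 = yellow.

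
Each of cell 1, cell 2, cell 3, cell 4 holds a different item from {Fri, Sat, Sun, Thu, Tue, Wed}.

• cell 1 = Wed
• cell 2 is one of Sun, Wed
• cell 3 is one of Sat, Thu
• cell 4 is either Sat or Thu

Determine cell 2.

cell 1 must be Wed (only option left). Eliminate Wed elsewhere: cell 2.
So cell 2 = Sun.

Sun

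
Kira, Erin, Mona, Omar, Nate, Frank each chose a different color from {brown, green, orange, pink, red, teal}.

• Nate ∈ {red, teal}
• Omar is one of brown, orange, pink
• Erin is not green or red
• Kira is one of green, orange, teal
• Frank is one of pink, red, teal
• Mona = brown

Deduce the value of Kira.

green

Mona's domain is down to {brown}, so Mona = brown. Eliminate brown elsewhere: Erin, Omar.
The 5 still-open variables together cover exactly {green, orange, pink, red, teal} — 5 values for 5 variables — and green appears only in Kira's list, so Kira = green.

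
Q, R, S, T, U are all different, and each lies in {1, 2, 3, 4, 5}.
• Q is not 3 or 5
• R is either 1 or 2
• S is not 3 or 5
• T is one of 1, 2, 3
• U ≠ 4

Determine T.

3

The 5 variables together cover exactly {1, 2, 3, 4, 5} — 5 values for 5 variables — and 5 appears only in U's list, so U = 5.
The 4 still-open variables together cover exactly {1, 2, 3, 4} — 4 values for 4 variables — and 3 appears only in T's list, so T = 3.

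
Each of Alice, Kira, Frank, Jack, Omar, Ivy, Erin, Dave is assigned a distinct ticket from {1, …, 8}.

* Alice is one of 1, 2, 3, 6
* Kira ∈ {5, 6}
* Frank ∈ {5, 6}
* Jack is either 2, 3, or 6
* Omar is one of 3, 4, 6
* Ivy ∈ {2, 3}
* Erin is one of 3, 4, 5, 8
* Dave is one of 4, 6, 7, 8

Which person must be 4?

Omar

The 8 variables together cover exactly {1, 2, 3, 4, 5, 6, 7, 8} — 8 values for 8 variables — and 1 appears only in Alice's list, so Alice = 1.
The 7 still-open variables together cover exactly {2, 3, 4, 5, 6, 7, 8} — 7 values for 7 variables — and 7 appears only in Dave's list, so Dave = 7.
The 6 still-open variables draw from only 6 values {2, 3, 4, 5, 6, 8}, so each is used; only Erin can be 8, hence Erin = 8.
Among the 5 still-open variables, 4 fits only Omar (and all 5 values in {2, 3, 4, 5, 6} must be used), so Omar = 4.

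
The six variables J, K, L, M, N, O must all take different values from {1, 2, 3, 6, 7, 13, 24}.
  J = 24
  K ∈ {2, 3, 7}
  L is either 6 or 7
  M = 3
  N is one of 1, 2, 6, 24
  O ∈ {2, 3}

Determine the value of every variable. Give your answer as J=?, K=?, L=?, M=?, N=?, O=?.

J's domain is down to {24}, so J = 24. Eliminate 24 elsewhere: N.
M has just one choice, so M = 3. Eliminate 3 elsewhere: K, O.
O has just one choice, so O = 2. Remove 2 from K, N.
K has just one choice, so K = 7. So L can't be 7.
L's domain is down to {6}, so L = 6. Remove 6 from N.
That leaves N = 1.

J=24, K=7, L=6, M=3, N=1, O=2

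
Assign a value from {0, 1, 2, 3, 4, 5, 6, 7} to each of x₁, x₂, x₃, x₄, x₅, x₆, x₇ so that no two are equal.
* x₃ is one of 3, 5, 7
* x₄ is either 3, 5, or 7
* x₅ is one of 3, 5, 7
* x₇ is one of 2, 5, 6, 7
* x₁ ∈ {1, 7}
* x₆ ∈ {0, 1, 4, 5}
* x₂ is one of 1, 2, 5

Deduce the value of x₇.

6

x₃, x₄, x₅ share exactly the 3 values {3, 5, 7}; by pigeonhole those values go to them, so strike 3, 5, 7 from x₁, x₂, x₆, x₇.
That leaves x₁ = 1. So x₂, x₆ can't be 1.
That leaves x₂ = 2. So x₇ can't be 2.
So x₇ = 6.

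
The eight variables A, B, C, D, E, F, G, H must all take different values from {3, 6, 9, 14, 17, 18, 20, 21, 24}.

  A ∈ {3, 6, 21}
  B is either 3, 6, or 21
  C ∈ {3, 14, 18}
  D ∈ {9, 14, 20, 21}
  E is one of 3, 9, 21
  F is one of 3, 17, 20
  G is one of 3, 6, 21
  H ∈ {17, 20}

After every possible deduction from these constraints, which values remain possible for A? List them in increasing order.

3, 6, 21

Among the 8 variables, 18 fits only C (and all 8 values in {3, 6, 9, 14, 17, 18, 20, 21} must be used), so C = 18.
Among the 7 still-open variables, 14 fits only D (and all 7 values in {3, 6, 9, 14, 17, 20, 21} must be used), so D = 14.
Among the 6 still-open variables, 9 fits only E (and all 6 values in {3, 6, 9, 17, 20, 21} must be used), so E = 9.
A, B, G share exactly the 3 values {3, 6, 21}; by pigeonhole those values go to them, so strike 3, 6, 21 from F.
No further eliminations apply; A can still be any of 3, 6, 21.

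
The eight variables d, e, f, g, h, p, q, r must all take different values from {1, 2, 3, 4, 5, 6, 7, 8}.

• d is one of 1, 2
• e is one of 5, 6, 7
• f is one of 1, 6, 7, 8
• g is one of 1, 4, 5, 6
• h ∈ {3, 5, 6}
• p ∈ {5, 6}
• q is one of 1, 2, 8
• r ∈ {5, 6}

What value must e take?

7

The 8 variables draw from only 8 values {1, 2, 3, 4, 5, 6, 7, 8}, so each is used; only h can be 3, hence h = 3.
The 7 still-open variables together cover exactly {1, 2, 4, 5, 6, 7, 8} — 7 values for 7 variables — and 4 appears only in g's list, so g = 4.
The 2 variables p and r are confined to {5, 6}, which locks those values in; drop them from e, f.
So e = 7.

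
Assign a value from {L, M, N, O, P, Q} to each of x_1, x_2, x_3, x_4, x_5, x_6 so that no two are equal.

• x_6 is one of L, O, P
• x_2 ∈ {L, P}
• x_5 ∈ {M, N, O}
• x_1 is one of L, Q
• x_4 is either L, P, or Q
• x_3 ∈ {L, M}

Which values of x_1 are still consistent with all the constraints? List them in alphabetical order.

The 6 variables draw from only 6 values {L, M, N, O, P, Q}, so each is used; only x_5 can be N, hence x_5 = N.
The 5 still-open variables draw from only 5 values {L, M, O, P, Q}, so each is used; only x_3 can be M, hence x_3 = M.
The 4 still-open variables draw from only 4 values {L, O, P, Q}, so each is used; only x_6 can be O, hence x_6 = O.
No further eliminations apply; x_1 can still be any of L, Q.

L, Q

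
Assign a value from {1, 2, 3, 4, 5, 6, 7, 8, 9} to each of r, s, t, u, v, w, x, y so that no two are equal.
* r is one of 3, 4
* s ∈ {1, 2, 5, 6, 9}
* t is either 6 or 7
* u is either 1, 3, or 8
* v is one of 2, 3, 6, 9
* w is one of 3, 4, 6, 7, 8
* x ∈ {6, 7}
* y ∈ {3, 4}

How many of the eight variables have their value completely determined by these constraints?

2

r and y between them cover only {3, 4} — a naked pair. Remove those values from u, v, w.
t and x share exactly the 2 values {6, 7}; by pigeonhole those values go to them, so strike 6, 7 from s, v, w.
w must be 8 (only option left). Strike 8 from u.
u must be 1 (only option left). So s can't be 1.
Determined: u=1, w=8. The other variables each still have more than one consistent value. That makes 2.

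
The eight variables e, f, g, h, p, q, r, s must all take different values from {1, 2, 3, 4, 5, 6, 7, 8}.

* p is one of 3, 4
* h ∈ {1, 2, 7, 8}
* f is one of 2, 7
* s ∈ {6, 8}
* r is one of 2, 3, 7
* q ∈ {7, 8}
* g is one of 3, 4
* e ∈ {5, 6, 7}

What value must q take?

8

Among the 8 variables, 1 fits only h (and all 8 values in {1, 2, 3, 4, 5, 6, 7, 8} must be used), so h = 1.
The 7 still-open variables draw from only 7 values {2, 3, 4, 5, 6, 7, 8}, so each is used; only e can be 5, hence e = 5.
Among the 6 still-open variables, 6 fits only s (and all 6 values in {2, 3, 4, 6, 7, 8} must be used), so s = 6.
The 5 still-open variables draw from only 5 values {2, 3, 4, 7, 8}, so each is used; only q can be 8, hence q = 8.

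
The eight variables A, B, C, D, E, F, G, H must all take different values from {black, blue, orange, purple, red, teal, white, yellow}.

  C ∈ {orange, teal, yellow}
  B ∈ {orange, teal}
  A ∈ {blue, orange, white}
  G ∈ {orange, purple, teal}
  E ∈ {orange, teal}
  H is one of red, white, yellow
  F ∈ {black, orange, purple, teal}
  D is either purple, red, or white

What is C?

yellow

The 8 variables draw from only 8 values {black, blue, orange, purple, red, teal, white, yellow}, so each is used; only F can be black, hence F = black.
The 7 still-open variables together cover exactly {blue, orange, purple, red, teal, white, yellow} — 7 values for 7 variables — and blue appears only in A's list, so A = blue.
B and E share exactly the 2 values {orange, teal}; by pigeonhole those values go to them, so strike orange, teal from C, G.
So C = yellow.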